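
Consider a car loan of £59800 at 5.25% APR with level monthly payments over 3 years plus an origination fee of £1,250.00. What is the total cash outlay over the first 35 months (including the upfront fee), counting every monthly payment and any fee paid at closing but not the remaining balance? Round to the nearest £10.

£64,210

Monthly rate = 5.25%/12 = 0.0043750; payment = 59,800 × 0.0043750 / (1 − (1+0.0043750)^−36) = £1,798.98.
Total outlay = 35 × £1,798.98 + £1,250.00 = £64,214.30.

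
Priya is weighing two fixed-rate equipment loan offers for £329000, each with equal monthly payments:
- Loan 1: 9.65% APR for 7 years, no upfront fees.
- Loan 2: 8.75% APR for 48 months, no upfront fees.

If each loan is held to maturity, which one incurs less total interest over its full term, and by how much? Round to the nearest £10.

Loan 1: at 9.65% the monthly rate is 0.0080417, so the payment is 329,000 × 0.0080417 / (1 − 1.0080417^−84) = £5,402.48.
Total interest on Loan 1 = 84 × £5,402.48 − £329,000 = £124,808.32.
Loan 2: monthly rate = 8.75%/12 = 0.0072917; payment = 329,000 × 0.0072917 / (1 − (1+0.0072917)^−48) = £8,148.18.
Total interest on Loan 2 = 48 × £8,148.18 − £329,000 = £62,112.64.
Loan 2 is lower by £62,695.68.

Loan 2 by £62,700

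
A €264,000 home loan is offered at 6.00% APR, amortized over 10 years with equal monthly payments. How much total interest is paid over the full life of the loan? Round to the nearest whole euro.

Monthly rate = 6%/12 = 0.0050000; payment = 264,000 × 0.0050000 / (1 − (1+0.0050000)^−120) = €2,930.94.
Total paid = 120 × €2,930.94 = €351,712.80; interest = €351,712.80 − €264,000 = €87,712.80.

€87,713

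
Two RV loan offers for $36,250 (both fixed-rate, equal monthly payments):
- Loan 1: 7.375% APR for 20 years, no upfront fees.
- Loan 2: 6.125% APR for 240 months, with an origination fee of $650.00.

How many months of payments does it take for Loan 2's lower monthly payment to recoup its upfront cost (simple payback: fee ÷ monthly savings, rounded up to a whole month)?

25 months

Loan 1: monthly rate = 7.375%/12 = 0.0061458; payment = 36,250 × 0.0061458 / (1 − (1+0.0061458)^−240) = $289.26.
Loan 2: monthly rate = 6.125%/12 = 0.0051042; payment = 36,250 × 0.0051042 / (1 − (1+0.0051042)^−240) = $262.33.
Monthly savings = $289.26 − $262.33 = $26.93.
Break-even = $650.00 / $26.93 = 24.14 → 25 months.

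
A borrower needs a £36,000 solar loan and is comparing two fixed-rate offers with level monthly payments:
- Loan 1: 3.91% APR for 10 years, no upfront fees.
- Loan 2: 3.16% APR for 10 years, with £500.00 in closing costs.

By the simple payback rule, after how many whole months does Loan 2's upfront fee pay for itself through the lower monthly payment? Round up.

Loan 1: monthly rate = 3.91%/12 = 0.0032583; payment = 36,000 × 0.0032583 / (1 − (1+0.0032583)^−120) = £362.94.
Loan 2: monthly rate = 3.16%/12 = 0.0026333; payment = 36,000 × 0.0026333 / (1 − (1+0.0026333)^−120) = £350.28.
Monthly savings = £362.94 − £350.28 = £12.66.
Break-even = £500.00 / £12.66 = 39.49 → 40 months.

40 months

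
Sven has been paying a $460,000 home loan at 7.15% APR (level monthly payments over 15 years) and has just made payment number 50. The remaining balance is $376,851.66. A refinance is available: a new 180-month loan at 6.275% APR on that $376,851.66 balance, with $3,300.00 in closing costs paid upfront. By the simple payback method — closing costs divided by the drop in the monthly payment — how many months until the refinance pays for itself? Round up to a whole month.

4 months

Current payment = 460,000 × 7.15%/12 / (1 − (1+0.0059583)^−180) = $4,173.28.
Refinanced payment = 376,851.66 × 0.0052292 / (1 − (1+0.0052292)^−180) = $3,236.35.
Monthly savings = $4,173.28 − $3,236.35 = $936.93.
Break-even = $3,300.00 / $936.93 = 3.52 → 4 months.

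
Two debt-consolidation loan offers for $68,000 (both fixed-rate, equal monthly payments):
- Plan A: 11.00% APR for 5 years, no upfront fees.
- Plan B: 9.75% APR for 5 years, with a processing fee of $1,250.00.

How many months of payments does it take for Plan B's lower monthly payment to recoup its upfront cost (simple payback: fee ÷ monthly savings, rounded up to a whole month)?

30 months

Plan A: at 11.00% the monthly rate is 0.0091667, so the payment is 68,000 × 0.0091667 / (1 − 1.0091667^−60) = $1,478.48.
Plan B: monthly rate = 9.75%/12 = 0.0081250; payment = 68,000 × 0.0081250 / (1 − (1+0.0081250)^−60) = $1,436.45.
Monthly savings = $1,478.48 − $1,436.45 = $42.03.
Break-even = $1,250.00 / $42.03 = 29.74 → 30 months.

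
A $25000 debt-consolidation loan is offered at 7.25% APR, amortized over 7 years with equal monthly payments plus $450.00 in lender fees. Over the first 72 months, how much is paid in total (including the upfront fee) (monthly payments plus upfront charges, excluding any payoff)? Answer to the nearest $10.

$27,840

Monthly rate = 7.25%/12 = 0.0060417; payment = 25,000 × 0.0060417 / (1 − (1+0.0060417)^−84) = $380.38.
Total outlay = 72 × $380.38 + $450.00 = $27,837.36.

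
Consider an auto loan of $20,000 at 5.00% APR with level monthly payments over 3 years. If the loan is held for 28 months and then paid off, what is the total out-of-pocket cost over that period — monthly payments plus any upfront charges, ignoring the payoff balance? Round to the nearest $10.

Monthly rate = 5%/12 = 0.0041667; payment = 20,000 × 0.0041667 / (1 − (1+0.0041667)^−36) = $599.42.
Total outlay = 28 × $599.42 = $16,783.76.

$16,780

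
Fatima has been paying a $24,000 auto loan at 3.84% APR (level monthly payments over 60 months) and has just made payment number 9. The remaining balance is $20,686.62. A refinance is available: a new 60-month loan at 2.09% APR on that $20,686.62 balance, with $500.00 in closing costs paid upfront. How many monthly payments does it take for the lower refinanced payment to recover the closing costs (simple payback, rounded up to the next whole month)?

7 months

Current payment = 24,000 × 3.84%/12 / (1 − (1+0.0032000)^−60) = $440.27.
Refinanced payment = 20,686.62 × 0.0017417 / (1 − (1+0.0017417)^−60) = $363.41.
Monthly savings = $440.27 − $363.41 = $76.86.
Break-even = $500.00 / $76.86 = 6.51 → 7 months.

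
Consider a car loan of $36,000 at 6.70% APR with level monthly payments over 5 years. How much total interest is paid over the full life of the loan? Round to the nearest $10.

Monthly rate = 6.7%/12 = 0.0055833; payment = 36,000 × 0.0055833 / (1 − (1+0.0055833)^−60) = $707.76.
Total paid = 60 × $707.76 = $42,465.60; interest = $42,465.60 − $36,000 = $6,465.60.

$6,470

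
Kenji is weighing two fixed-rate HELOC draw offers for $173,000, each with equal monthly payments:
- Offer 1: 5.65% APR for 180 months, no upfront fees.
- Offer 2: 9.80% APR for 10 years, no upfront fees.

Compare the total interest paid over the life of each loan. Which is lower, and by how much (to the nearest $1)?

Offer 1 by $15,126

Offer 1: monthly rate = 5.65%/12 = 0.0047083; payment = 173,000 × 0.0047083 / (1 − (1+0.0047083)^−180) = $1,427.36.
Total interest on Offer 1 = 180 × $1,427.36 − $173,000 = $83,924.80.
Offer 2: at 9.80% the monthly rate is 0.0081667, so the payment is 173,000 × 0.0081667 / (1 − 1.0081667^−120) = $2,267.09.
Total interest on Offer 2 = 120 × $2,267.09 − $173,000 = $99,050.80.
Offer 1 is lower by $15,126.00.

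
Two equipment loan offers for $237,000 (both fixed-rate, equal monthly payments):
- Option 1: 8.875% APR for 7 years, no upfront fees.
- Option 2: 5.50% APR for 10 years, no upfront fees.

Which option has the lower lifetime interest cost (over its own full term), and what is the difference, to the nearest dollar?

Option 1: at 8.875% the monthly rate is 0.0073958, so the payment is 237,000 × 0.0073958 / (1 − 1.0073958^−84) = $3,798.09.
Total interest on Option 1 = 84 × $3,798.09 − $237,000 = $82,039.56.
Option 2: monthly rate = 5.5%/12 = 0.0045833; payment = 237,000 × 0.0045833 / (1 − (1+0.0045833)^−120) = $2,572.07.
Total interest on Option 2 = 120 × $2,572.07 − $237,000 = $71,648.40.
Option 2 is lower by $10,391.16.

Option 2 by $10,391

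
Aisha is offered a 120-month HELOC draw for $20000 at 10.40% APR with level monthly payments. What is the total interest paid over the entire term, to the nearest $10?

$12,250

Monthly rate = 10.4%/12 = 0.0086667; payment = 20,000 × 0.0086667 / (1 − (1+0.0086667)^−120) = $268.75.
Total paid = 120 × $268.75 = $32,250.00; interest = $32,250.00 − $20,000 = $12,250.00.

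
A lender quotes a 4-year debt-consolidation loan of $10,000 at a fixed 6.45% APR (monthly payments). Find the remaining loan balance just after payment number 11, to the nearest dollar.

$7,930

With monthly rate i = 6.45%/12 = 0.0053750, the balance after k of n payments is P · [(1+i)^n − (1+i)^k] / [(1+i)^n − 1].
(1+0.0053750)^48 = 1.29344487 and (1+0.0053750)^11 = 1.06073988, so the balance is 10,000 × (1.29344487 − 1.06073988) / (1.29344487 − 1) = $7,930.11.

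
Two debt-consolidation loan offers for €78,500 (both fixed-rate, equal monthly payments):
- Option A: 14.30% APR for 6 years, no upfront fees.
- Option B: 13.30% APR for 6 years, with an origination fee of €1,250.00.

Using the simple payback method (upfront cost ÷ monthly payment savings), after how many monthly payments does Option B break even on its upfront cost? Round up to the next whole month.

Option A: monthly rate = 14.3%/12 = 0.0119167; payment = 78,500 × 0.0119167 / (1 − (1+0.0119167)^−72) = €1,630.19.
Option B: at 13.30% the monthly rate is 0.0110833, so the payment is 78,500 × 0.0110833 / (1 − 1.0110833^−72) = €1,588.27.
Monthly savings = €1,630.19 − €1,588.27 = €41.92.
Break-even = €1,250.00 / €41.92 = 29.82 → 30 months.

30 months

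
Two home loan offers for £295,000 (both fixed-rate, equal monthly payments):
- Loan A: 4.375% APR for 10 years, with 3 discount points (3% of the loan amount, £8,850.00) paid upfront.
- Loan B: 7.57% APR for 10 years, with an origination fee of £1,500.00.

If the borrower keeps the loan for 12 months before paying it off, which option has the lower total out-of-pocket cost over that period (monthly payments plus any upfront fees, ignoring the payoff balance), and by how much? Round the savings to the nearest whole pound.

Loan A: monthly rate = 4.375%/12 = 0.0036458; payment = 295,000 × 0.0036458 / (1 − (1+0.0036458)^−120) = £3,039.59.
Loan B: monthly rate = 7.57%/12 = 0.0063083; payment = 295,000 × 0.0063083 / (1 − (1+0.0063083)^−120) = £3,512.49.
Over 12 months: Loan A costs 12 × £3,039.59 + £8,850.00 = £45,325.08; Loan B costs 12 × £3,512.49 + £1,500.00 = £43,649.88.
Loan B is cheaper by £45,325.08 − £43,649.88 = £1,675.20.

Loan B by £1,675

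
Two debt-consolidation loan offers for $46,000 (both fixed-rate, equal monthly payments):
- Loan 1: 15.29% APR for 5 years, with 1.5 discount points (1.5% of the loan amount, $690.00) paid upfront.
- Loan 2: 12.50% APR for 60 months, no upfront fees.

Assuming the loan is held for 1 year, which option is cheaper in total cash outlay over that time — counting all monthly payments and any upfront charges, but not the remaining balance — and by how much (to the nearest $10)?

Loan 1: at 15.29% the monthly rate is 0.0127417, so the payment is 46,000 × 0.0127417 / (1 − 1.0127417^−60) = $1,101.35.
Loan 2: at 12.50% the monthly rate is 0.0104167, so the payment is 46,000 × 0.0104167 / (1 − 1.0104167^−60) = $1,034.91.
Over 12 months: Loan 1 costs 12 × $1,101.35 + $690.00 = $13,906.20; Loan 2 costs 12 × $1,034.91 = $12,418.92.
Loan 2 is cheaper by $13,906.20 − $12,418.92 = $1,487.28.

Loan 2 by $1,490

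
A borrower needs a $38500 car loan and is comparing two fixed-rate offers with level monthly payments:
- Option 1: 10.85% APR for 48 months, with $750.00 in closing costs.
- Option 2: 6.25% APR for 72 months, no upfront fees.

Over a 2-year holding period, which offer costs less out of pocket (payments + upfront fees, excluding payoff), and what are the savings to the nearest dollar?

Option 2 by $9,141

Option 1: monthly rate = 10.85%/12 = 0.0090417; payment = 38,500 × 0.0090417 / (1 − (1+0.0090417)^−48) = $992.25.
Option 2: monthly rate = 6.25%/12 = 0.0052083; payment = 38,500 × 0.0052083 / (1 − (1+0.0052083)^−72) = $642.61.
Over 24 months: Option 1 costs 24 × $992.25 + $750.00 = $24,564.00; Option 2 costs 24 × $642.61 = $15,422.64.
Option 2 is cheaper by $24,564.00 − $15,422.64 = $9,141.36.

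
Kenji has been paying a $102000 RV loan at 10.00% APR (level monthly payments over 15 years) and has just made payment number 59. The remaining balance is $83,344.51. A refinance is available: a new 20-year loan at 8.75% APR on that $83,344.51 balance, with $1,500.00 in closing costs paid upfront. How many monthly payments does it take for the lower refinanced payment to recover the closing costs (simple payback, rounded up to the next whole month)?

Current payment = 102,000 × 10%/12 / (1 − (1+0.0083333)^−180) = $1,096.10.
Refinanced payment = 83,344.51 × 0.0072917 / (1 − (1+0.0072917)^−240) = $736.52.
Monthly savings = $1,096.10 − $736.52 = $359.58.
Break-even = $1,500.00 / $359.58 = 4.17 → 5 months.

5 months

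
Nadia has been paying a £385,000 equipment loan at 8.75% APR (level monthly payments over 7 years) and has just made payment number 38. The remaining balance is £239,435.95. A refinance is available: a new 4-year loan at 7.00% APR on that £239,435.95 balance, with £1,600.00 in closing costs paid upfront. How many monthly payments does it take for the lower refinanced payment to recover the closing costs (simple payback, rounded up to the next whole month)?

4 months

Current payment = 385,000 × 8.75%/12 / (1 − (1+0.0072917)^−84) = £6,145.56.
Refinanced payment = 239,435.95 × 0.0058333 / (1 − (1+0.0058333)^−48) = £5,733.59.
Monthly savings = £6,145.56 − £5,733.59 = £411.97.
Break-even = £1,600.00 / £411.97 = 3.88 → 4 months.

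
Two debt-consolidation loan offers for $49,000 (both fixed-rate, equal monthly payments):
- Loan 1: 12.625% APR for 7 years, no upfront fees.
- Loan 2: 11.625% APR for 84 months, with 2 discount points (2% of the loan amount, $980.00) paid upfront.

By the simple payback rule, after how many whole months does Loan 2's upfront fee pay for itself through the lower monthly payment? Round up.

Loan 1: monthly rate = 12.625%/12 = 0.0105208; payment = 49,000 × 0.0105208 / (1 − (1+0.0105208)^−84) = $881.45.
Loan 2: monthly rate = 11.625%/12 = 0.0096875; payment = 49,000 × 0.0096875 / (1 − (1+0.0096875)^−84) = $855.19.
Monthly savings = $881.45 − $855.19 = $26.26.
Break-even = $980.00 / $26.26 = 37.32 → 38 months.

38 months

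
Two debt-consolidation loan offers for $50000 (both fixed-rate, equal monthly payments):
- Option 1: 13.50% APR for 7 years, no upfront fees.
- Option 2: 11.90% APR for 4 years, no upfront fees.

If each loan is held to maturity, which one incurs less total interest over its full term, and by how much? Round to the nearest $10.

Option 2 by $14,470

Option 1: monthly rate = 13.5%/12 = 0.0112500; payment = 50,000 × 0.0112500 / (1 − (1+0.0112500)^−84) = $923.24.
Total interest on Option 1 = 84 × $923.24 − $50,000 = $27,552.16.
Option 2: monthly rate = 11.9%/12 = 0.0099167; payment = 50,000 × 0.0099167 / (1 − (1+0.0099167)^−48) = $1,314.24.
Total interest on Option 2 = 48 × $1,314.24 − $50,000 = $13,083.52.
Option 2 is lower by $14,468.64.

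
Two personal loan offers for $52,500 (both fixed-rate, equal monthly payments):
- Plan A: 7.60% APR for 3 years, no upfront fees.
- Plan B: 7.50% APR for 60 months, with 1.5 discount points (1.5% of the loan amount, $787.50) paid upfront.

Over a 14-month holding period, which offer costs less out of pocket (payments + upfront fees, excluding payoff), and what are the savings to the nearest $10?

Plan A: monthly rate = 7.6%/12 = 0.0063333; payment = 52,500 × 0.0063333 / (1 − (1+0.0063333)^−36) = $1,635.49.
Plan B: at 7.50% the monthly rate is 0.0062500, so the payment is 52,500 × 0.0062500 / (1 − 1.0062500^−60) = $1,051.99.
Over 14 months: Plan A costs 14 × $1,635.49 = $22,896.86; Plan B costs 14 × $1,051.99 + $787.50 = $15,515.36.
Plan B is cheaper by $22,896.86 − $15,515.36 = $7,381.50.

Plan B by $7,380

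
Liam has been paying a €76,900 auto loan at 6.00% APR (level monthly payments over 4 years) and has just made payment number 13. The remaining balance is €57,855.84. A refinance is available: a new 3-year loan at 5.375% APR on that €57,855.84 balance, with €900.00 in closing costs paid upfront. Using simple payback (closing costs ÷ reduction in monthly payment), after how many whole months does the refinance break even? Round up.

15 months

Current payment = 76,900 × 6%/12 / (1 − (1+0.0050000)^−48) = €1,806.00.
Refinanced payment = 57,855.84 × 0.0044792 / (1 − (1+0.0044792)^−36) = €1,743.75.
Monthly savings = €1,806.00 − €1,743.75 = €62.25.
Break-even = €900.00 / €62.25 = 14.46 → 15 months.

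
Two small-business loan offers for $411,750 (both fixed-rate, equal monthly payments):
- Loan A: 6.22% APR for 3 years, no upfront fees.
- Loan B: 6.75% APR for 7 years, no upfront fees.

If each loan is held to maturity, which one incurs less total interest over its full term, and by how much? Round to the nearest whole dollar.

Loan A: at 6.22% the monthly rate is 0.0051833, so the payment is 411,750 × 0.0051833 / (1 − 1.0051833^−36) = $12,567.32.
Total interest on Loan A = 36 × $12,567.32 − $411,750 = $40,673.52.
Loan B: at 6.75% the monthly rate is 0.0056250, so the payment is 411,750 × 0.0056250 / (1 − 1.0056250^−84) = $6,164.21.
Total interest on Loan B = 84 × $6,164.21 − $411,750 = $106,043.64.
Loan A is lower by $65,370.12.

Loan A by $65,370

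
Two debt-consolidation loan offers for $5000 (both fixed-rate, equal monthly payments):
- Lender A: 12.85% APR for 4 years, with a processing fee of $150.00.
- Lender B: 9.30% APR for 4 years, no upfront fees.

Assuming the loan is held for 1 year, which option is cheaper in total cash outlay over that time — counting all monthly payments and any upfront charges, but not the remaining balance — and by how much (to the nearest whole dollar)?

Lender A: monthly rate = 12.85%/12 = 0.0107083; payment = 5,000 × 0.0107083 / (1 − (1+0.0107083)^−48) = $133.77.
Lender B: at 9.30% the monthly rate is 0.0077500, so the payment is 5,000 × 0.0077500 / (1 − 1.0077500^−48) = $125.14.
Over 12 months: Lender A costs 12 × $133.77 + $150.00 = $1,755.24; Lender B costs 12 × $125.14 = $1,501.68.
Lender B is cheaper by $1,755.24 − $1,501.68 = $253.56.

Lender B by $254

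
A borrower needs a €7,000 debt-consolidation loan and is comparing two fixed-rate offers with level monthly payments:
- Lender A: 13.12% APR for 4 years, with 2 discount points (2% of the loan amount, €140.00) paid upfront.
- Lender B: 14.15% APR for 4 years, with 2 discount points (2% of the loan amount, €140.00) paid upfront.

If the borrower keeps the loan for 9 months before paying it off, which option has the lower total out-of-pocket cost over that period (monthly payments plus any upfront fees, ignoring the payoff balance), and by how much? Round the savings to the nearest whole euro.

Lender A by €32

Lender A: monthly rate = 13.12%/12 = 0.0109333; payment = 7,000 × 0.0109333 / (1 − (1+0.0109333)^−48) = €188.21.
Lender B: monthly rate = 14.15%/12 = 0.0117917; payment = 7,000 × 0.0117917 / (1 − (1+0.0117917)^−48) = €191.81.
Over 9 months: Lender A costs 9 × €188.21 + €140.00 = €1,833.89; Lender B costs 9 × €191.81 + €140.00 = €1,866.29.
Lender A is cheaper by €1,866.29 − €1,833.89 = €32.40.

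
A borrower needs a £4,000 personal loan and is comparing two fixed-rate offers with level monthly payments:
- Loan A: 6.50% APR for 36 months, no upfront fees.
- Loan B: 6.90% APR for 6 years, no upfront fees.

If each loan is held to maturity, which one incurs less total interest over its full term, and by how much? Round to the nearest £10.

Loan A: monthly rate = 6.5%/12 = 0.0054167; payment = 4,000 × 0.0054167 / (1 − (1+0.0054167)^−36) = £122.60.
Total interest on Loan A = 36 × £122.60 − £4,000 = £413.60.
Loan B: at 6.90% the monthly rate is 0.0057500, so the payment is 4,000 × 0.0057500 / (1 − 1.0057500^−72) = £68.00.
Total interest on Loan B = 72 × £68.00 − £4,000 = £896.00.
Loan A is lower by £482.40.

Loan A by £480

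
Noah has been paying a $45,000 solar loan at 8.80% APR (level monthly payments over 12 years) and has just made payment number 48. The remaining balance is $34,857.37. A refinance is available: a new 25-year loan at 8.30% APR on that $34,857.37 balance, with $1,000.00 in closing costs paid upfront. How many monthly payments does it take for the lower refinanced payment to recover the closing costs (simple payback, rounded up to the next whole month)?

Current payment = 45,000 × 8.8%/12 / (1 − (1+0.0073333)^−144) = $507.06.
Refinanced payment = 34,857.37 × 0.0069167 / (1 − (1+0.0069167)^−300) = $276.00.
Monthly savings = $507.06 − $276.00 = $231.06.
Break-even = $1,000.00 / $231.06 = 4.33 → 5 months.

5 months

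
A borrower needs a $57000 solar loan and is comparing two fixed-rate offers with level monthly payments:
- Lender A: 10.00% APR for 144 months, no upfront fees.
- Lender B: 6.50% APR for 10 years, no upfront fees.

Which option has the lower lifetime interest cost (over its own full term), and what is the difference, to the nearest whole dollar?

Lender A: monthly rate = 10%/12 = 0.0083333; payment = 57,000 × 0.0083333 / (1 − (1+0.0083333)^−144) = $681.19.
Total interest on Lender A = 144 × $681.19 − $57,000 = $41,091.36.
Lender B: monthly rate = 6.5%/12 = 0.0054167; payment = 57,000 × 0.0054167 / (1 − (1+0.0054167)^−120) = $647.22.
Total interest on Lender B = 120 × $647.22 − $57,000 = $20,666.40.
Lender B is lower by $20,424.96.

Lender B by $20,425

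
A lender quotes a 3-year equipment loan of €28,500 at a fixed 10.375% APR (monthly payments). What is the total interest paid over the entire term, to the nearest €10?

Monthly rate = 10.375%/12 = 0.0086458; payment = 28,500 × 0.0086458 / (1 − (1+0.0086458)^−36) = €924.64.
Total paid = 36 × €924.64 = €33,287.04; interest = €33,287.04 − €28,500 = €4,787.04.

€4,790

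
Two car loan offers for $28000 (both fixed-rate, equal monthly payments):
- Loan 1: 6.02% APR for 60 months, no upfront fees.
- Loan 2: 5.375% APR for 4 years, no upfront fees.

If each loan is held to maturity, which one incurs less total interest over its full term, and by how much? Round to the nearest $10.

Loan 2 by $1,310

Loan 1: monthly rate = 6.02%/12 = 0.0050167; payment = 28,000 × 0.0050167 / (1 − (1+0.0050167)^−60) = $541.58.
Total interest on Loan 1 = 60 × $541.58 − $28,000 = $4,494.80.
Loan 2: at 5.375% the monthly rate is 0.0044792, so the payment is 28,000 × 0.0044792 / (1 − 1.0044792^−48) = $649.59.
Total interest on Loan 2 = 48 × $649.59 − $28,000 = $3,180.32.
Loan 2 is lower by $1,314.48.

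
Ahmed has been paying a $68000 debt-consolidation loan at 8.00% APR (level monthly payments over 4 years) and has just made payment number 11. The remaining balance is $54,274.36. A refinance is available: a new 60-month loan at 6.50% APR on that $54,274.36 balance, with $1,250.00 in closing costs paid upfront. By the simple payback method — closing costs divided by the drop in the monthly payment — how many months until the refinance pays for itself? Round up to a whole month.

Current payment = 68,000 × 8%/12 / (1 − (1+0.0066667)^−48) = $1,660.08.
Refinanced payment = 54,274.36 × 0.0054167 / (1 − (1+0.0054167)^−60) = $1,061.94.
Monthly savings = $1,660.08 − $1,061.94 = $598.14.
Break-even = $1,250.00 / $598.14 = 2.09 → 3 months.

3 months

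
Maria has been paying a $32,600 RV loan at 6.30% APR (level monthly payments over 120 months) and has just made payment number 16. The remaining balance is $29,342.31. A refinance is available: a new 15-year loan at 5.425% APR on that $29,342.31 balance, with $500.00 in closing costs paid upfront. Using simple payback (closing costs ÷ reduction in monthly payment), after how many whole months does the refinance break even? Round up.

Current payment = 32,600 × 6.3%/12 / (1 − (1+0.0052500)^−120) = $366.86.
Refinanced payment = 29,342.31 × 0.0045208 / (1 − (1+0.0045208)^−180) = $238.58.
Monthly savings = $366.86 − $238.58 = $128.28.
Break-even = $500.00 / $128.28 = 3.90 → 4 months.

4 months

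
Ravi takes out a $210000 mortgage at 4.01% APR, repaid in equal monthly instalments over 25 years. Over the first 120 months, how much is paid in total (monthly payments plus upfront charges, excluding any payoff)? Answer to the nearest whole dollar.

At 4.01% the monthly rate is 0.0033417, so the payment is 210,000 × 0.0033417 / (1 − 1.0033417^−300) = $1,109.62.
Total outlay = 120 × $1,109.62 = $133,154.40.

$133,154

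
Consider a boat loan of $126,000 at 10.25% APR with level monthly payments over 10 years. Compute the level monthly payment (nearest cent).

At 10.25% the monthly rate is 0.0085417, so the payment is 126,000 × 0.0085417 / (1 − 1.0085417^−120) = $1,682.59.

$1,682.59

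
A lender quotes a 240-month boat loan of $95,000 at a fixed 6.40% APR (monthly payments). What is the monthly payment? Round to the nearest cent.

At 6.40% the monthly rate is 0.0053333, so the payment is 95,000 × 0.0053333 / (1 − 1.0053333^−240) = $702.71.

$702.71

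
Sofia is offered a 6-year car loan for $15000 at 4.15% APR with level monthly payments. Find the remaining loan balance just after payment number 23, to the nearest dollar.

$10,607

With monthly rate i = 4.15%/12 = 0.0034583, the balance after k of n payments is P · [(1+i)^n − (1+i)^k] / [(1+i)^n − 1].
(1+0.0034583)^72 = 1.28219112 and (1+0.0034583)^23 = 1.08264210, so the balance is 15,000 × (1.28219112 − 1.08264210) / (1.28219112 − 1) = $10,607.12.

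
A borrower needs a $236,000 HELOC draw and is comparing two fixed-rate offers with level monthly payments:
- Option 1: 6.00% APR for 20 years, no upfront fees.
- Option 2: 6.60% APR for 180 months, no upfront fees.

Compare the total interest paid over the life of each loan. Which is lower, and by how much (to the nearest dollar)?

Option 1: at 6.00% the monthly rate is 0.0050000, so the payment is 236,000 × 0.0050000 / (1 − 1.0050000^−240) = $1,690.78.
Total interest on Option 1 = 240 × $1,690.78 − $236,000 = $169,787.20.
Option 2: at 6.60% the monthly rate is 0.0055000, so the payment is 236,000 × 0.0055000 / (1 − 1.0055000^−180) = $2,068.81.
Total interest on Option 2 = 180 × $2,068.81 − $236,000 = $136,385.80.
Option 2 is lower by $33,401.40.

Option 2 by $33,401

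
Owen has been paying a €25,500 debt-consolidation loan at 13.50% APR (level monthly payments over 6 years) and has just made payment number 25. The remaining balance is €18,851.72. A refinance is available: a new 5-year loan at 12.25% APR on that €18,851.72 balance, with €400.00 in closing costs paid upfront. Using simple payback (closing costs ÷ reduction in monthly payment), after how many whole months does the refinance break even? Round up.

5 months

Current payment = 25,500 × 13.5%/12 / (1 − (1+0.0112500)^−72) = €518.64.
Refinanced payment = 18,851.72 × 0.0102083 / (1 − (1+0.0102083)^−60) = €421.73.
Monthly savings = €518.64 − €421.73 = €96.91.
Break-even = €400.00 / €96.91 = 4.13 → 5 months.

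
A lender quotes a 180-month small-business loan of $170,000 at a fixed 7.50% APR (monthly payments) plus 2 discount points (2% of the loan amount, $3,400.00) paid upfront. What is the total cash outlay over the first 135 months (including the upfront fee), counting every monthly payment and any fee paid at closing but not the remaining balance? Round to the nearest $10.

$216,150

At 7.50% the monthly rate is 0.0062500, so the payment is 170,000 × 0.0062500 / (1 − 1.0062500^−180) = $1,575.92.
Total outlay = 135 × $1,575.92 + $3,400.00 = $216,149.20.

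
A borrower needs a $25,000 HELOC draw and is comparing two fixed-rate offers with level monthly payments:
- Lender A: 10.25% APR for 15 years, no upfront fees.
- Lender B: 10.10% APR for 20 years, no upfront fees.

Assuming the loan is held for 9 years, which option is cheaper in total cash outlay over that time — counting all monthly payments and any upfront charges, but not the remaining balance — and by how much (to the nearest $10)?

Lender A: at 10.25% the monthly rate is 0.0085417, so the payment is 25,000 × 0.0085417 / (1 − 1.0085417^−180) = $272.49.
Lender B: monthly rate = 10.1%/12 = 0.0084167; payment = 25,000 × 0.0084167 / (1 − (1+0.0084167)^−240) = $242.91.
Over 108 months: Lender A costs 108 × $272.49 = $29,428.92; Lender B costs 108 × $242.91 = $26,234.28.
Lender B is cheaper by $29,428.92 − $26,234.28 = $3,194.64.

Lender B by $3,190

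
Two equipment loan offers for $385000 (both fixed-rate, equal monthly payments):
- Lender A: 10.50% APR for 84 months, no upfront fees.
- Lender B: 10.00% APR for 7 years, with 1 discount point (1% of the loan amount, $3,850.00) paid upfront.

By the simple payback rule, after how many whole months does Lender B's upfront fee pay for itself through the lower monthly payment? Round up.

Lender A: at 10.50% the monthly rate is 0.0087500, so the payment is 385,000 × 0.0087500 / (1 − 1.0087500^−84) = $6,491.36.
Lender B: monthly rate = 10%/12 = 0.0083333; payment = 385,000 × 0.0083333 / (1 − (1+0.0083333)^−84) = $6,391.46.
Monthly savings = $6,491.36 − $6,391.46 = $99.90.
Break-even = $3,850.00 / $99.90 = 38.54 → 39 months.

39 months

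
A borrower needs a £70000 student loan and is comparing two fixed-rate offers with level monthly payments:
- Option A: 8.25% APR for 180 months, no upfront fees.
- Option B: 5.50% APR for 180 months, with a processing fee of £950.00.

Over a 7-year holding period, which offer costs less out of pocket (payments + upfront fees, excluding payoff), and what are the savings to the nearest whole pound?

Option B by £8,050

Option A: at 8.25% the monthly rate is 0.0068750, so the payment is 70,000 × 0.0068750 / (1 − 1.0068750^−180) = £679.10.
Option B: monthly rate = 5.5%/12 = 0.0045833; payment = 70,000 × 0.0045833 / (1 − (1+0.0045833)^−180) = £571.96.
Over 84 months: Option A costs 84 × £679.10 = £57,044.40; Option B costs 84 × £571.96 + £950.00 = £48,994.64.
Option B is cheaper by £57,044.40 − £48,994.64 = £8,049.76.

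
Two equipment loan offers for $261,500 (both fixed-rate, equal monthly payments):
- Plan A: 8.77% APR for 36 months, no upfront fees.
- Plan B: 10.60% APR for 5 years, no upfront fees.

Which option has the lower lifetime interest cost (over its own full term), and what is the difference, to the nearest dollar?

Plan A: at 8.77% the monthly rate is 0.0073083, so the payment is 261,500 × 0.0073083 / (1 − 1.0073083^−36) = $8,287.67.
Total interest on Plan A = 36 × $8,287.67 − $261,500 = $36,856.12.
Plan B: at 10.60% the monthly rate is 0.0088333, so the payment is 261,500 × 0.0088333 / (1 − 1.0088333^−60) = $5,633.62.
Total interest on Plan B = 60 × $5,633.62 − $261,500 = $76,517.20.
Plan A is lower by $39,661.08.

Plan A by $39,661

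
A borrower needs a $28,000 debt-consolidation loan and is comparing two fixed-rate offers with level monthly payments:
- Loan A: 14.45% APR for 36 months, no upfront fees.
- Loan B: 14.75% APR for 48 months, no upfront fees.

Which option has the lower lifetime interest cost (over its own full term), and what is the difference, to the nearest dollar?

Loan A: at 14.45% the monthly rate is 0.0120417, so the payment is 28,000 × 0.0120417 / (1 − 1.0120417^−36) = $963.10.
Total interest on Loan A = 36 × $963.10 − $28,000 = $6,671.60.
Loan B: at 14.75% the monthly rate is 0.0122917, so the payment is 28,000 × 0.0122917 / (1 − 1.0122917^−48) = $775.72.
Total interest on Loan B = 48 × $775.72 − $28,000 = $9,234.56.
Loan A is lower by $2,562.96.

Loan A by $2,563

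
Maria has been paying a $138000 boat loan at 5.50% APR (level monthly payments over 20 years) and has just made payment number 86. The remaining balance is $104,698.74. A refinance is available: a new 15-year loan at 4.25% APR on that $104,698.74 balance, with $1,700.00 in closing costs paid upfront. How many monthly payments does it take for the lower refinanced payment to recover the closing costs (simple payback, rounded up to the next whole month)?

Current payment = 138,000 × 5.5%/12 / (1 − (1+0.0045833)^−240) = $949.28.
Refinanced payment = 104,698.74 × 0.0035417 / (1 − (1+0.0035417)^−180) = $787.63.
Monthly savings = $949.28 − $787.63 = $161.65.
Break-even = $1,700.00 / $161.65 = 10.52 → 11 months.

11 months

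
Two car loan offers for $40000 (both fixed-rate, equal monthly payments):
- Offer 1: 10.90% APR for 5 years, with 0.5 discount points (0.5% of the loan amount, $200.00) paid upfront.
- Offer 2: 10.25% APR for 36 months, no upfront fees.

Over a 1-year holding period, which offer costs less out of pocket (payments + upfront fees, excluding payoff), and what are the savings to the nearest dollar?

Offer 1: at 10.90% the monthly rate is 0.0090833, so the payment is 40,000 × 0.0090833 / (1 − 1.0090833^−60) = $867.70.
Offer 2: monthly rate = 10.25%/12 = 0.0085417; payment = 40,000 × 0.0085417 / (1 − (1+0.0085417)^−36) = $1,295.39.
Over 12 months: Offer 1 costs 12 × $867.70 + $200.00 = $10,612.40; Offer 2 costs 12 × $1,295.39 = $15,544.68.
Offer 1 is cheaper by $15,544.68 − $10,612.40 = $4,932.28.

Offer 1 by $4,932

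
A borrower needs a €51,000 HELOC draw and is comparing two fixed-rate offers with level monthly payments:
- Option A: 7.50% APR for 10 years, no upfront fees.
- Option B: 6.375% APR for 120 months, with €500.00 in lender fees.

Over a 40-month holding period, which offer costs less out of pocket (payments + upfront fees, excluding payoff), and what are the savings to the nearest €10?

Option A: at 7.50% the monthly rate is 0.0062500, so the payment is 51,000 × 0.0062500 / (1 − 1.0062500^−120) = €605.38.
Option B: monthly rate = 6.375%/12 = 0.0053125; payment = 51,000 × 0.0053125 / (1 − (1+0.0053125)^−120) = €575.86.
Over 40 months: Option A costs 40 × €605.38 = €24,215.20; Option B costs 40 × €575.86 + €500.00 = €23,534.40.
Option B is cheaper by €24,215.20 − €23,534.40 = €680.80.

Option B by €680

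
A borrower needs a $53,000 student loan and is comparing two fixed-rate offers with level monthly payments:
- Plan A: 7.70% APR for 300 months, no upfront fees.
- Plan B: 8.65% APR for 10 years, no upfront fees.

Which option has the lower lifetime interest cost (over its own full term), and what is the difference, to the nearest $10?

Plan B by $40,210

Plan A: at 7.70% the monthly rate is 0.0064167, so the payment is 53,000 × 0.0064167 / (1 − 1.0064167^−300) = $398.59.
Total interest on Plan A = 300 × $398.59 − $53,000 = $66,577.00.
Plan B: monthly rate = 8.65%/12 = 0.0072083; payment = 53,000 × 0.0072083 / (1 − (1+0.0072083)^−120) = $661.38.
Total interest on Plan B = 120 × $661.38 − $53,000 = $26,365.60.
Plan B is lower by $40,211.40.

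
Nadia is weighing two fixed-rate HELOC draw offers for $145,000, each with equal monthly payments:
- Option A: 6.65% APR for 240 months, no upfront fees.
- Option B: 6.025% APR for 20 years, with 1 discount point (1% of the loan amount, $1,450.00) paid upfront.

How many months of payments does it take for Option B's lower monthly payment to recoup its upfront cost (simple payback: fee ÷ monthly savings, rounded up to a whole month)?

Option A: monthly rate = 6.65%/12 = 0.0055417; payment = 145,000 × 0.0055417 / (1 − (1+0.0055417)^−240) = $1,093.92.
Option B: monthly rate = 6.025%/12 = 0.0050208; payment = 145,000 × 0.0050208 / (1 − (1+0.0050208)^−240) = $1,040.92.
Monthly savings = $1,093.92 − $1,040.92 = $53.00.
Break-even = $1,450.00 / $53.00 = 27.36 → 28 months.

28 months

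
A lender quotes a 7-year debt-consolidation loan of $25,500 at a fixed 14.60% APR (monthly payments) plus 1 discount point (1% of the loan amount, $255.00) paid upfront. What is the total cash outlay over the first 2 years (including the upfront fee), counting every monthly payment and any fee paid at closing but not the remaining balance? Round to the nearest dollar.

Monthly rate = 14.6%/12 = 0.0121667; payment = 25,500 × 0.0121667 / (1 − (1+0.0121667)^−84) = $486.36.
Total outlay = 24 × $486.36 + $255.00 = $11,927.64.

$11,928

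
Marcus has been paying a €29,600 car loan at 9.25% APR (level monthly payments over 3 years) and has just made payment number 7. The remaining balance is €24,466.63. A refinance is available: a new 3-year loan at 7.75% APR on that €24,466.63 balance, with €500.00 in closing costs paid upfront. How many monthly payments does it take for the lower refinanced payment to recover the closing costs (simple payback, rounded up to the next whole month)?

3 months

Current payment = 29,600 × 9.25%/12 / (1 − (1+0.0077083)^−36) = €944.72.
Refinanced payment = 24,466.63 × 0.0064583 / (1 − (1+0.0064583)^−36) = €763.88.
Monthly savings = €944.72 − €763.88 = €180.84.
Break-even = €500.00 / €180.84 = 2.76 → 3 months.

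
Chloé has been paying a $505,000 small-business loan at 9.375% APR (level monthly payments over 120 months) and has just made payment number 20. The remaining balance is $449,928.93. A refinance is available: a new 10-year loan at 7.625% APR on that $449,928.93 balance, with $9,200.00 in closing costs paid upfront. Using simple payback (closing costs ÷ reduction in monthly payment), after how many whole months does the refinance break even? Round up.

Current payment = 505,000 × 9.375%/12 / (1 − (1+0.0078125)^−120) = $6,500.06.
Refinanced payment = 449,928.93 × 0.0063542 / (1 − (1+0.0063542)^−120) = $5,370.14.
Monthly savings = $6,500.06 − $5,370.14 = $1,129.92.
Break-even = $9,200.00 / $1,129.92 = 8.14 → 9 months.

9 months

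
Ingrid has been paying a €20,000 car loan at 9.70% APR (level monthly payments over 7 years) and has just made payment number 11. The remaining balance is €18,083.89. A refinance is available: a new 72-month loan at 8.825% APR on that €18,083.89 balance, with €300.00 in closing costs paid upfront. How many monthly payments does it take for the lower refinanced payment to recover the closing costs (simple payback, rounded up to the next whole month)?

Current payment = 20,000 × 9.7%/12 / (1 − (1+0.0080833)^−84) = €328.93.
Refinanced payment = 18,083.89 × 0.0073542 / (1 − (1+0.0073542)^−72) = €324.40.
Monthly savings = €328.93 − €324.40 = €4.53.
Break-even = €300.00 / €4.53 = 66.23 → 67 months.

67 months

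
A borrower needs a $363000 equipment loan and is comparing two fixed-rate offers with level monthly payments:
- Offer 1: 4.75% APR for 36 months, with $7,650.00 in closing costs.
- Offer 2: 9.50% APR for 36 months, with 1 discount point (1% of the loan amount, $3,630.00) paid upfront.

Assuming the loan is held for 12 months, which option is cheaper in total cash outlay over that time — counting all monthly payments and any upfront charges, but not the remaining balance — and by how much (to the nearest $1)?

Offer 1 by $5,451

Offer 1: at 4.75% the monthly rate is 0.0039583, so the payment is 363,000 × 0.0039583 / (1 − 1.0039583^−36) = $10,838.74.
Offer 2: at 9.50% the monthly rate is 0.0079167, so the payment is 363,000 × 0.0079167 / (1 − 1.0079167^−36) = $11,627.96.
Over 12 months: Offer 1 costs 12 × $10,838.74 + $7,650.00 = $137,714.88; Offer 2 costs 12 × $11,627.96 + $3,630.00 = $143,165.52.
Offer 1 is cheaper by $143,165.52 − $137,714.88 = $5,450.64.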